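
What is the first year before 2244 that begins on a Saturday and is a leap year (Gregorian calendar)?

2220

Jan 1 advances by 2 weekdays after a leap year and by 1 after a common year.
2244: Jan 1 is Monday (leap).
2243: Sunday
2242: Saturday
2241: Friday
2240: Wednesday (leap)
2239: Tuesday
2238: Monday
2237: Sunday
2236: Friday (leap)
2235: Thursday
2234: Wednesday
2233: Tuesday
2232: Sunday (leap)
2231: Saturday
2230: Friday
2229: Thursday
2228: Tuesday (leap)
2227: Monday
2226: Sunday
2225: Saturday
2224: Thursday (leap)
2223: Wednesday
2222: Tuesday
2221: Monday
2220: Saturday (leap)
2220 begins on a Saturday and is a leap year.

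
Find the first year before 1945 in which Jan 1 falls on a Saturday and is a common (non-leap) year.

Jan 1 advances by 2 weekdays after a leap year and by 1 after a common year.
1945: Jan 1 is Monday.
1944: Saturday (leap)
1943: Friday
1942: Thursday
1941: Wednesday
1940: Monday (leap)
1939: Sunday
1938: Saturday
1938 begins on a Saturday and is a common year.

1938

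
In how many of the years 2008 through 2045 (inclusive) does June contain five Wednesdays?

June has 30 days; it has five Wednesdays when Wednesday falls among the first (month-length − 28) days — i.e. when June 1 is one of Wednesday/Tuesday.
June 1 by year: 2008:Sun 2009:Mon 2010:Tue✓ 2011:Wed✓ 2012:Fri 2013:Sat 2014:Sun 2015:Mon 2016:Wed✓ 2017:Thu 2018:Fri 2019:Sat 2020:Mon 2021:Tue✓ 2022:Wed✓ …(8 more)… 2031:Sun 2032:Tue✓ 2033:Wed✓ 2034:Thu 2035:Fri 2036:Sun 2037:Mon 2038:Tue✓ 2039:Wed✓ 2040:Fri 2041:Sat 2042:Sun 2043:Mon 2044:Wed✓ 2045:Thu
Years with five Wednesdays: 2010, 2011, 2016, 2021, 2022, 2027, 2032, 2033, 2038, 2039, 2044 → 11.

11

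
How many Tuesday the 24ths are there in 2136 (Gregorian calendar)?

3

Check the 24th of each month of 2136: Jan 24: Tue, Feb 24: Fri, Mar 24: Sat, Apr 24: Tue, May 24: Thu, Jun 24: Sun, Jul 24: Tue, Aug 24: Fri, Sep 24: Mon, Oct 24: Wed, Nov 24: Sat, Dec 24: Mon.
Tuesday occurs in January, April, July — 3 months.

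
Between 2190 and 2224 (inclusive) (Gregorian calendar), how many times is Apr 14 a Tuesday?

5

Track Apr 14's weekday year by year (advancing +1, or +2 across a Feb 29):
  2190: Wed  2191: Thu (+1)  2192: Sat (+2)  2193: Sun (+1)  2194: Mon (+1)
  2195: Tue (+1) ✓  2196: Thu (+2)  2197: Fri (+1)  2198: Sat (+1)  2199: Sun (+1)
  2200: Mon (+1)  2201: Tue (+1) ✓  2202: Wed (+1)  2203: Thu (+1)  … (7 more years) …
  2211: Sun (+1)  2212: Tue (+2) ✓  2213: Wed (+1)  2214: Thu (+1)  2215: Fri (+1)
  2216: Sun (+2)  2217: Mon (+1)  2218: Tue (+1) ✓  2219: Wed (+1)  2220: Fri (+2)
  2221: Sat (+1)  2222: Sun (+1)  2223: Mon (+1)  2224: Wed (+2)
Tuesday years: 2195, 2201, 2207, 2212, 2218 — 5 in total.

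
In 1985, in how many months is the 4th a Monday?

3

Check the 4th of each month of 1985: Jan 4: Fri, Feb 4: Mon, Mar 4: Mon, Apr 4: Thu, May 4: Sat, Jun 4: Tue, Jul 4: Thu, Aug 4: Sun, Sep 4: Wed, Oct 4: Fri, Nov 4: Mon, Dec 4: Wed.
Monday occurs in February, March, November — 3 months.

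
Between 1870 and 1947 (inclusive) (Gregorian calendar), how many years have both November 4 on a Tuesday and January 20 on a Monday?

Check each year's weekday for November 4 and January 20:
  1870: Fri/Thu  1871: Sat/Fri  1872: Mon/Sat  1873: Tue/Mon ✓  1874: Wed/Tue  1875: Thu/Wed  1876: Sat/Thu  1877: Sun/Sat  1878: Mon/Sun  1879: Tue/Mon ✓  1880: Thu/Tue  1881: Fri/Thu  1882: Sat/Fri  1883: Sun/Sat  …(50 more)…  1934: Sun/Sat  1935: Mon/Sun  1936: Wed/Mon  1937: Thu/Wed  1938: Fri/Thu  1939: Sat/Fri  1940: Mon/Sat  1941: Tue/Mon ✓  1942: Wed/Tue  1943: Thu/Wed  1944: Sat/Thu  1945: Sun/Sat  1946: Mon/Sun  1947: Tue/Mon ✓
Both conditions hold in: 1873, 1879, 1890, 1902, 1913, 1919, 1930, 1941, 1947 — 9.

9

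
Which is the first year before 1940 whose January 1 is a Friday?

1937

Jan 1 advances by 2 weekdays after a leap year and by 1 after a common year.
1940: Jan 1 is Monday (leap).
1939: Sunday
1938: Saturday
1937: Friday
1937 begins on a Friday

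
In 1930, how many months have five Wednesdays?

A month of length L has five Wednesdays iff its first Wednesday is on day ≤ L−28 (so day 1–3 in a 31-day month, 1–2 in a 30-day month, day 1 in a leap February).
Checking each month of 1930: Jan starts Wed (31d) ✓; Feb starts Sat (28d); Mar starts Sat (31d); Apr starts Tue (30d) ✓; May starts Thu (31d); Jun starts Sun (30d); Jul starts Tue (31d) ✓; Aug starts Fri (31d); Sep starts Mon (30d); Oct starts Wed (31d) ✓; Nov starts Sat (30d); Dec starts Mon (31d) ✓.
Five-Wednesday months: January, April, July, October, December → 5.

5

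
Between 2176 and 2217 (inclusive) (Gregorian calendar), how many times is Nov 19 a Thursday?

Track Nov 19's weekday year by year (advancing +1, or +2 across a Feb 29):
  2176: Tue  2177: Wed (+1)  2178: Thu (+1) ✓  2179: Fri (+1)  2180: Sun (+2)
  2181: Mon (+1)  2182: Tue (+1)  2183: Wed (+1)  2184: Fri (+2)  2185: Sat (+1)
  2186: Sun (+1)  2187: Mon (+1)  2188: Wed (+2)  2189: Thu (+1) ✓  … (14 more years) …
  2204: Mon (+2)  2205: Tue (+1)  2206: Wed (+1)  2207: Thu (+1) ✓  2208: Sat (+2)
  2209: Sun (+1)  2210: Mon (+1)  2211: Tue (+1)  2212: Thu (+2) ✓  2213: Fri (+1)
  2214: Sat (+1)  2215: Sun (+1)  2216: Tue (+2)  2217: Wed (+1)
Thursday years: 2178, 2189, 2195, 2201, 2207, 2212 — 6 in total.

6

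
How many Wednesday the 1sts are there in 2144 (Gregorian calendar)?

Check the 1st of each month of 2144: Jan 1: Wed, Feb 1: Sat, Mar 1: Sun, Apr 1: Wed, May 1: Fri, Jun 1: Mon, Jul 1: Wed, Aug 1: Sat, Sep 1: Tue, Oct 1: Thu, Nov 1: Sun, Dec 1: Tue.
Wednesday occurs in January, April, July — 3 months.

3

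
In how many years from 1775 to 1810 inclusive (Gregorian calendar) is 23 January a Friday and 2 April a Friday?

Check each year's weekday for 23 January and 2 April:
  1775: Mon/Sun  1776: Tue/Tue  1777: Thu/Wed  1778: Fri/Thu  1779: Sat/Fri  1780: Sun/Sun  1781: Tue/Mon  1782: Wed/Tue  1783: Thu/Wed  1784: Fri/Fri ✓  1785: Sun/Sat  1786: Mon/Sun  1787: Tue/Mon  1788: Wed/Wed  …(8 more)…  1797: Mon/Sun  1798: Tue/Mon  1799: Wed/Tue  1800: Thu/Wed  1801: Fri/Thu  1802: Sat/Fri  1803: Sun/Sat  1804: Mon/Mon  1805: Wed/Tue  1806: Thu/Wed  1807: Fri/Thu  1808: Sat/Sat  1809: Mon/Sun  1810: Tue/Mon
Both conditions hold in: 1784 — 1.

1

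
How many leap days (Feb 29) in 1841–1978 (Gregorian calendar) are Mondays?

5

Leap years in 1841–1978: 33 of them.
Feb 29 weekday advances by 5 (mod 7) from one leap year to the next four years later (or differs when a century non-leap intervenes).
Leap-day weekdays: 1844:Thu 1848:Tue 1852:Sun 1856:Fri 1860:Wed 1864:Mon✓ 1868:Sat 1872:Thu 1876:Tue 1880:Sun 1884:Fri 1888:Wed 1892:Mon✓ …(7 more)… 1928:Wed 1932:Mon✓ 1936:Sat 1940:Thu 1944:Tue 1948:Sun 1952:Fri 1956:Wed 1960:Mon✓ 1964:Sat 1968:Thu 1972:Tue 1976:Sun
Monday: 1864, 1892, 1904, 1932, 1960 → 5.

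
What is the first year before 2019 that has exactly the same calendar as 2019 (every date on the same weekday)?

2013

Two years share a calendar iff Jan 1 falls on the same weekday and both are leap or both are common. 2019: Jan 1 is Tuesday, common year.
2018: Jan 1 Monday, common
2017: Jan 1 Sunday, common
2016: Jan 1 Friday, leap
2015: Jan 1 Thursday, common
2014: Jan 1 Wednesday, common
2013: Jan 1 Tuesday, common
2013 matches on both conditions.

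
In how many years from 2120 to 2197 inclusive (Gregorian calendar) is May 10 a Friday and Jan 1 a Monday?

Check each year's weekday for May 10 and Jan 1:
  2120: Fri/Mon ✓  2121: Sat/Wed  2122: Sun/Thu  2123: Mon/Fri  2124: Wed/Sat  2125: Thu/Mon  2126: Fri/Tue  2127: Sat/Wed  2128: Mon/Thu  2129: Tue/Sat  2130: Wed/Sun  2131: Thu/Mon  2132: Sat/Tue  2133: Sun/Thu  …(50 more)…  2184: Mon/Thu  2185: Tue/Sat  2186: Wed/Sun  2187: Thu/Mon  2188: Sat/Tue  2189: Sun/Thu  2190: Mon/Fri  2191: Tue/Sat  2192: Thu/Sun  2193: Fri/Tue  2194: Sat/Wed  2195: Sun/Thu  2196: Tue/Fri  2197: Wed/Sun
Both conditions hold in: 2120, 2148, 2176 — 3.

3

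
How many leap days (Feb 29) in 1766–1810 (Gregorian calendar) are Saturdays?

Leap years in 1766–1810: 10 of them.
Feb 29 weekday advances by 5 (mod 7) from one leap year to the next four years later (or differs when a century non-leap intervenes).
Leap-day weekdays: 1768:Mon 1772:Sat✓ 1776:Thu 1780:Tue 1784:Sun 1788:Fri 1792:Wed 1796:Mon 1804:Wed 1808:Mon
Saturday: 1772 → 1.

1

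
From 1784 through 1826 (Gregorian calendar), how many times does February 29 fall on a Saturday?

1

Leap years in 1784–1826: 10 of them.
Feb 29 weekday advances by 5 (mod 7) from one leap year to the next four years later (or differs when a century non-leap intervenes).
Leap-day weekdays: 1784:Sun 1788:Fri 1792:Wed 1796:Mon 1804:Wed 1808:Mon 1812:Sat✓ 1816:Thu 1820:Tue 1824:Sun
Saturday: 1812 → 1.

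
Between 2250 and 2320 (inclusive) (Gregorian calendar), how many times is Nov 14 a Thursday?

Track Nov 14's weekday year by year (advancing +1, or +2 across a Feb 29):
  2250: Thu ✓  2251: Fri (+1)  2252: Sun (+2)  2253: Mon (+1)  2254: Tue (+1)
  2255: Wed (+1)  2256: Fri (+2)  2257: Sat (+1)  2258: Sun (+1)  2259: Mon (+1)
  2260: Wed (+2)  2261: Thu (+1) ✓  2262: Fri (+1)  2263: Sat (+1)  … (43 more years) …
  2307: Thu (+1) ✓  2308: Sat (+2)  2309: Sun (+1)  2310: Mon (+1)  2311: Tue (+1)
  2312: Thu (+2) ✓  2313: Fri (+1)  2314: Sat (+1)  2315: Sun (+1)  2316: Tue (+2)
  2317: Wed (+1)  2318: Thu (+1) ✓  2319: Fri (+1)  2320: Sun (+2)
Thursday years: 2250, 2261, 2267, 2272, 2278, 2289, 2295, 2301, 2307, 2312, 2318 — 11 in total.

11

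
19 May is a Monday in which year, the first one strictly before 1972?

1969

From one year to the next, a fixed date's weekday advances by 1, or by 2 when a Feb 29 lies between the two dates.
1972: May 19 is Friday.
1971: Wednesday (−2)
1970: Tuesday (−1)
1969: Monday (−1)
19 May falls on a Monday in 1969.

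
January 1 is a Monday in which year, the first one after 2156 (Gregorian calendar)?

2159

From one year to the next, a fixed date's weekday advances by 1, or by 2 when a Feb 29 lies between the two dates.
2156: January 1 is Thursday.
2157: Saturday (+2)
2158: Sunday (+1)
2159: Monday (+1)
January 1 falls on a Monday in 2159.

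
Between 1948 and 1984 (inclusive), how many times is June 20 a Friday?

5

Track June 20's weekday year by year (advancing +1, or +2 across a Feb 29):
  1948: Sun  1949: Mon (+1)  1950: Tue (+1)  1951: Wed (+1)  1952: Fri (+2) ✓
  1953: Sat (+1)  1954: Sun (+1)  1955: Mon (+1)  1956: Wed (+2)  1957: Thu (+1)
  1958: Fri (+1) ✓  1959: Sat (+1)  1960: Mon (+2)  1961: Tue (+1)  … (9 more years) …
  1971: Sun (+1)  1972: Tue (+2)  1973: Wed (+1)  1974: Thu (+1)  1975: Fri (+1) ✓
  1976: Sun (+2)  1977: Mon (+1)  1978: Tue (+1)  1979: Wed (+1)  1980: Fri (+2) ✓
  1981: Sat (+1)  1982: Sun (+1)  1983: Mon (+1)  1984: Wed (+2)
Friday years: 1952, 1958, 1969, 1975, 1980 — 5 in total.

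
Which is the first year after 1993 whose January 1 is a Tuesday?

Jan 1 advances by 2 weekdays after a leap year and by 1 after a common year.
1993: Jan 1 is Friday.
1994: Saturday
1995: Sunday
1996: Monday (leap)
1997: Wednesday
1998: Thursday
1999: Friday
2000: Saturday (leap)
2001: Monday
2002: Tuesday
2002 begins on a Tuesday

2002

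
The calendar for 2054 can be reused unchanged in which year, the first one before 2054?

Two years share a calendar iff Jan 1 falls on the same weekday and both are leap or both are common. 2054: Jan 1 is Thursday, common year.
2053: Jan 1 Wednesday, common
2052: Jan 1 Monday, leap
2051: Jan 1 Sunday, common
2050: Jan 1 Saturday, common
2049: Jan 1 Friday, common
2048: Jan 1 Wednesday, leap
2047: Jan 1 Tuesday, common
2046: Jan 1 Monday, common
2045: Jan 1 Sunday, common
2044: Jan 1 Friday, leap
2043: Jan 1 Thursday, common
2043 matches on both conditions.

2043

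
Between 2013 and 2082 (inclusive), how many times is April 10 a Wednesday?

11

Track April 10's weekday year by year (advancing +1, or +2 across a Feb 29):
  2013: Wed ✓  2014: Thu (+1)  2015: Fri (+1)  2016: Sun (+2)  2017: Mon (+1)
  2018: Tue (+1)  2019: Wed (+1) ✓  2020: Fri (+2)  2021: Sat (+1)  2022: Sun (+1)
  2023: Mon (+1)  2024: Wed (+2) ✓  2025: Thu (+1)  2026: Fri (+1)  … (42 more years) …
  2069: Wed (+1) ✓  2070: Thu (+1)  2071: Fri (+1)  2072: Sun (+2)  2073: Mon (+1)
  2074: Tue (+1)  2075: Wed (+1) ✓  2076: Fri (+2)  2077: Sat (+1)  2078: Sun (+1)
  2079: Mon (+1)  2080: Wed (+2) ✓  2081: Thu (+1)  2082: Fri (+1)
Wednesday years: 2013, 2019, 2024, 2030, 2041, 2047, 2052, 2058, 2069, 2075, 2080 — 11 in total.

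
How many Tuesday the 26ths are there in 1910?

2

Check the 26th of each month of 1910: Jan 26: Wed, Feb 26: Sat, Mar 26: Sat, Apr 26: Tue, May 26: Thu, Jun 26: Sun, Jul 26: Tue, Aug 26: Fri, Sep 26: Mon, Oct 26: Wed, Nov 26: Sat, Dec 26: Mon.
Tuesday occurs in April, July — 2 months.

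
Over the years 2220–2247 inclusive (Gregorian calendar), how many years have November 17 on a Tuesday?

4

Track November 17's weekday year by year (advancing +1, or +2 across a Feb 29):
  2220: Fri  2221: Sat (+1)  2222: Sun (+1)  2223: Mon (+1)  2224: Wed (+2)
  2225: Thu (+1)  2226: Fri (+1)  2227: Sat (+1)  2228: Mon (+2)  2229: Tue (+1) ✓
  2230: Wed (+1)  2231: Thu (+1)  2232: Sat (+2)  2233: Sun (+1)  2234: Mon (+1)
  2235: Tue (+1) ✓  2236: Thu (+2)  2237: Fri (+1)  2238: Sat (+1)  2239: Sun (+1)
  2240: Tue (+2) ✓  2241: Wed (+1)  2242: Thu (+1)  2243: Fri (+1)  2244: Sun (+2)
  2245: Mon (+1)  2246: Tue (+1) ✓  2247: Wed (+1)
Tuesday years: 2229, 2235, 2240, 2246 — 4 in total.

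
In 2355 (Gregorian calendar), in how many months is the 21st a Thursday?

Check the 21st of each month of 2355: Jan 21: Fri, Feb 21: Mon, Mar 21: Mon, Apr 21: Thu, May 21: Sat, Jun 21: Tue, Jul 21: Thu, Aug 21: Sun, Sep 21: Wed, Oct 21: Fri, Nov 21: Mon, Dec 21: Wed.
Thursday occurs in April, July — 2 months.

2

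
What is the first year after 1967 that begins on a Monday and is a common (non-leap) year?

1973

Jan 1 advances by 2 weekdays after a leap year and by 1 after a common year.
1967: Jan 1 is Sunday.
1968: Monday (leap)
1969: Wednesday
1970: Thursday
1971: Friday
1972: Saturday (leap)
1973: Monday
1973 begins on a Monday and is a common year.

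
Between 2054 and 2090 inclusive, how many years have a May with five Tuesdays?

16

May has 31 days; it has five Tuesdays when Tuesday falls among the first (month-length − 28) days — i.e. when May 1 is one of Tuesday/Monday/Sunday.
May 1 by year: 2054:Fri 2055:Sat 2056:Mon✓ 2057:Tue✓ 2058:Wed 2059:Thu 2060:Sat 2061:Sun✓ 2062:Mon✓ 2063:Tue✓ 2064:Thu 2065:Fri 2066:Sat 2067:Sun✓ 2068:Tue✓ …(7 more)… 2076:Fri 2077:Sat 2078:Sun✓ 2079:Mon✓ 2080:Wed 2081:Thu 2082:Fri 2083:Sat 2084:Mon✓ 2085:Tue✓ 2086:Wed 2087:Thu 2088:Sat 2089:Sun✓ 2090:Mon✓
Years with five Tuesdays: 2056, 2057, 2061, 2062, 2063, 2067, 2068, 2072, 2073, 2074, 2078, 2079, 2084, 2085, 2089, 2090 → 16.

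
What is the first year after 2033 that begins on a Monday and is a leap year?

2052

Jan 1 advances by 2 weekdays after a leap year and by 1 after a common year.
2033: Jan 1 is Saturday.
2034: Sunday
2035: Monday
2036: Tuesday (leap)
2037: Thursday
2038: Friday
2039: Saturday
2040: Sunday (leap)
2041: Tuesday
2042: Wednesday
2043: Thursday
2044: Friday (leap)
2045: Sunday
2046: Monday
2047: Tuesday
2048: Wednesday (leap)
2049: Friday
2050: Saturday
2051: Sunday
2052: Monday (leap)
2052 begins on a Monday and is a leap year.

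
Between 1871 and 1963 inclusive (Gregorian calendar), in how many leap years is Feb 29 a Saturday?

Leap years in 1871–1963: 22 of them.
Feb 29 weekday advances by 5 (mod 7) from one leap year to the next four years later (or differs when a century non-leap intervenes).
Leap-day weekdays: 1872:Thu 1876:Tue 1880:Sun 1884:Fri 1888:Wed 1892:Mon 1896:Sat✓ 1904:Mon 1908:Sat✓ 1912:Thu 1916:Tue 1920:Sun 1924:Fri 1928:Wed 1932:Mon 1936:Sat✓ 1940:Thu 1944:Tue 1948:Sun 1952:Fri 1956:Wed 1960:Mon
Saturday: 1896, 1908, 1936 → 3.

3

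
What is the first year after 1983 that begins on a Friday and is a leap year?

1988

Jan 1 advances by 2 weekdays after a leap year and by 1 after a common year.
1983: Jan 1 is Saturday.
1984: Sunday (leap)
1985: Tuesday
1986: Wednesday
1987: Thursday
1988: Friday (leap)
1988 begins on a Friday and is a leap year.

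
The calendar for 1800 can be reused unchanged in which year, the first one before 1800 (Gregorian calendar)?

Two years share a calendar iff Jan 1 falls on the same weekday and both are leap or both are common. 1800: Jan 1 is Wednesday, common year.
1799: Jan 1 Tuesday, common
1798: Jan 1 Monday, common
1797: Jan 1 Sunday, common
1796: Jan 1 Friday, leap
1795: Jan 1 Thursday, common
1794: Jan 1 Wednesday, common
1794 matches on both conditions.

1794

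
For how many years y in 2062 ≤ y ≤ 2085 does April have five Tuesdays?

6

April has 30 days; it has five Tuesdays when Tuesday falls among the first (month-length − 28) days — i.e. when April 1 is one of Tuesday/Monday.
April 1 by year: 2062:Sat 2063:Sun 2064:Tue✓ 2065:Wed 2066:Thu 2067:Fri 2068:Sun 2069:Mon✓ 2070:Tue✓ 2071:Wed 2072:Fri 2073:Sat 2074:Sun 2075:Mon✓ 2076:Wed 2077:Thu 2078:Fri 2079:Sat 2080:Mon✓ 2081:Tue✓ 2082:Wed 2083:Thu 2084:Sat 2085:Sun
Years with five Tuesdays: 2064, 2069, 2070, 2075, 2080, 2081 → 6.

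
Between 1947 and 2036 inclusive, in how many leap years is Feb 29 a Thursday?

Leap years in 1947–2036: 23 of them.
Feb 29 weekday advances by 5 (mod 7) from one leap year to the next four years later (or differs when a century non-leap intervenes).
Leap-day weekdays: 1948:Sun 1952:Fri 1956:Wed 1960:Mon 1964:Sat 1968:Thu✓ 1972:Tue 1976:Sun 1980:Fri 1984:Wed 1988:Mon 1992:Sat 1996:Thu✓ 2000:Tue 2004:Sun 2008:Fri 2012:Wed 2016:Mon 2020:Sat 2024:Thu✓ 2028:Tue 2032:Sun 2036:Fri
Thursday: 1968, 1996, 2024 → 3.

3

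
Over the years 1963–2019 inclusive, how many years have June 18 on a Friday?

8

Track June 18's weekday year by year (advancing +1, or +2 across a Feb 29):
  1963: Tue  1964: Thu (+2)  1965: Fri (+1) ✓  1966: Sat (+1)  1967: Sun (+1)
  1968: Tue (+2)  1969: Wed (+1)  1970: Thu (+1)  1971: Fri (+1) ✓  1972: Sun (+2)
  1973: Mon (+1)  1974: Tue (+1)  1975: Wed (+1)  1976: Fri (+2) ✓  … (29 more years) …
  2006: Sun (+1)  2007: Mon (+1)  2008: Wed (+2)  2009: Thu (+1)  2010: Fri (+1) ✓
  2011: Sat (+1)  2012: Mon (+2)  2013: Tue (+1)  2014: Wed (+1)  2015: Thu (+1)
  2016: Sat (+2)  2017: Sun (+1)  2018: Mon (+1)  2019: Tue (+1)
Friday years: 1965, 1971, 1976, 1982, 1993, 1999, 2004, 2010 — 8 in total.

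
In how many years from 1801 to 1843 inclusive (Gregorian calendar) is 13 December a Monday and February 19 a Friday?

5

Check each year's weekday for 13 December and February 19:
  1801: Sun/Thu  1802: Mon/Fri ✓  1803: Tue/Sat  1804: Thu/Sun  1805: Fri/Tue  1806: Sat/Wed  1807: Sun/Thu  1808: Tue/Fri  1809: Wed/Sun  1810: Thu/Mon  1811: Fri/Tue  1812: Sun/Wed  1813: Mon/Fri ✓  1814: Tue/Sat  …(15 more)…  1830: Mon/Fri ✓  1831: Tue/Sat  1832: Thu/Sun  1833: Fri/Tue  1834: Sat/Wed  1835: Sun/Thu  1836: Tue/Fri  1837: Wed/Sun  1838: Thu/Mon  1839: Fri/Tue  1840: Sun/Wed  1841: Mon/Fri ✓  1842: Tue/Sat  1843: Wed/Sun
Both conditions hold in: 1802, 1813, 1819, 1830, 1841 — 5.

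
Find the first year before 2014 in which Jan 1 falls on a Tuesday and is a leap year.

Jan 1 advances by 2 weekdays after a leap year and by 1 after a common year.
2014: Jan 1 is Wednesday.
2013: Tuesday
2012: Sunday (leap)
2011: Saturday
2010: Friday
2009: Thursday
2008: Tuesday (leap)
2008 begins on a Tuesday and is a leap year.

2008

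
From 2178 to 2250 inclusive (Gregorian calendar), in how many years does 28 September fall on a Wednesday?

10

Track 28 September's weekday year by year (advancing +1, or +2 across a Feb 29):
  2178: Mon  2179: Tue (+1)  2180: Thu (+2)  2181: Fri (+1)  2182: Sat (+1)
  2183: Sun (+1)  2184: Tue (+2)  2185: Wed (+1) ✓  2186: Thu (+1)  2187: Fri (+1)
  2188: Sun (+2)  2189: Mon (+1)  2190: Tue (+1)  2191: Wed (+1) ✓  … (45 more years) …
  2237: Thu (+1)  2238: Fri (+1)  2239: Sat (+1)  2240: Mon (+2)  2241: Tue (+1)
  2242: Wed (+1) ✓  2243: Thu (+1)  2244: Sat (+2)  2245: Sun (+1)  2246: Mon (+1)
  2247: Tue (+1)  2248: Thu (+2)  2249: Fri (+1)  2250: Sat (+1)
Wednesday years: 2185, 2191, 2196, 2203, 2208, 2214, 2225, 2231, 2236, 2242 — 10 in total.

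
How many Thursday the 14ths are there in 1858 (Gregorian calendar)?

Check the 14th of each month of 1858: Jan 14: Thu, Feb 14: Sun, Mar 14: Sun, Apr 14: Wed, May 14: Fri, Jun 14: Mon, Jul 14: Wed, Aug 14: Sat, Sep 14: Tue, Oct 14: Thu, Nov 14: Sun, Dec 14: Tue.
Thursday occurs in January, October — 2 months.

2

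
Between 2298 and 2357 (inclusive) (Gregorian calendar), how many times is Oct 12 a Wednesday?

Track Oct 12's weekday year by year (advancing +1, or +2 across a Feb 29):
  2298: Wed ✓  2299: Thu (+1)  2300: Fri (+1)  2301: Sat (+1)  2302: Sun (+1)
  2303: Mon (+1)  2304: Wed (+2) ✓  2305: Thu (+1)  2306: Fri (+1)  2307: Sat (+1)
  2308: Mon (+2)  2309: Tue (+1)  2310: Wed (+1) ✓  2311: Thu (+1)  … (32 more years) …
  2344: Thu (+2)  2345: Fri (+1)  2346: Sat (+1)  2347: Sun (+1)  2348: Tue (+2)
  2349: Wed (+1) ✓  2350: Thu (+1)  2351: Fri (+1)  2352: Sun (+2)  2353: Mon (+1)
  2354: Tue (+1)  2355: Wed (+1) ✓  2356: Fri (+2)  2357: Sat (+1)
Wednesday years: 2298, 2304, 2310, 2321, 2327, 2332, 2338, 2349, 2355 — 9 in total.

9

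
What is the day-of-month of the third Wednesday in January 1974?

January 1, 1974 is a Tuesday, so the first Wednesday is the 2nd.
The third Wednesday is 2 + 14 = 16.

16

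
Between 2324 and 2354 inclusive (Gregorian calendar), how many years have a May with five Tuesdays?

12

May has 31 days; it has five Tuesdays when Tuesday falls among the first (month-length − 28) days — i.e. when May 1 is one of Tuesday/Monday/Sunday.
May 1 by year: 2324:Thu 2325:Fri 2326:Sat 2327:Sun✓ 2328:Tue✓ 2329:Wed 2330:Thu 2331:Fri 2332:Sun✓ 2333:Mon✓ 2334:Tue✓ 2335:Wed 2336:Fri 2337:Sat 2338:Sun✓ 2339:Mon✓ 2340:Wed 2341:Thu 2342:Fri 2343:Sat 2344:Mon✓ 2345:Tue✓ 2346:Wed 2347:Thu 2348:Sat 2349:Sun✓ 2350:Mon✓ 2351:Tue✓ 2352:Thu 2353:Fri 2354:Sat
Years with five Tuesdays: 2327, 2328, 2332, 2333, 2334, 2338, 2339, 2344, 2345, 2349, 2350, 2351 → 12.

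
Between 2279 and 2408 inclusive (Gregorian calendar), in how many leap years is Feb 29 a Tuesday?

Leap years in 2279–2408: 32 of them.
Feb 29 weekday advances by 5 (mod 7) from one leap year to the next four years later (or differs when a century non-leap intervenes).
Leap-day weekdays: 2280:Sun 2284:Fri 2288:Wed 2292:Mon 2296:Sat 2304:Mon 2308:Sat 2312:Thu 2316:Tue✓ 2320:Sun 2324:Fri 2328:Wed 2332:Mon …(6 more)… 2360:Mon 2364:Sat 2368:Thu 2372:Tue✓ 2376:Sun 2380:Fri 2384:Wed 2388:Mon 2392:Sat 2396:Thu 2400:Tue✓ 2404:Sun 2408:Fri
Tuesday: 2316, 2344, 2372, 2400 → 4.

4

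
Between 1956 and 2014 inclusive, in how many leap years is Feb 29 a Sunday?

Leap years in 1956–2014: 15 of them.
Feb 29 weekday advances by 5 (mod 7) from one leap year to the next four years later (or differs when a century non-leap intervenes).
Leap-day weekdays: 1956:Wed 1960:Mon 1964:Sat 1968:Thu 1972:Tue 1976:Sun✓ 1980:Fri 1984:Wed 1988:Mon 1992:Sat 1996:Thu 2000:Tue 2004:Sun✓ 2008:Fri 2012:Wed
Sunday: 1976, 2004 → 2.

2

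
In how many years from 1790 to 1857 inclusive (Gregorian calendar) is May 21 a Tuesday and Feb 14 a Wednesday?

Check each year's weekday for May 21 and Feb 14:
  1790: Fri/Sun  1791: Sat/Mon  1792: Mon/Tue  1793: Tue/Thu  1794: Wed/Fri  1795: Thu/Sat  1796: Sat/Sun  1797: Sun/Tue  1798: Mon/Wed  1799: Tue/Thu  1800: Wed/Fri  1801: Thu/Sat  1802: Fri/Sun  1803: Sat/Mon  …(40 more)…  1844: Tue/Wed ✓  1845: Wed/Fri  1846: Thu/Sat  1847: Fri/Sun  1848: Sun/Mon  1849: Mon/Wed  1850: Tue/Thu  1851: Wed/Fri  1852: Fri/Sat  1853: Sat/Mon  1854: Sun/Tue  1855: Mon/Wed  1856: Wed/Thu  1857: Thu/Sat
Both conditions hold in: 1816, 1844 — 2.

2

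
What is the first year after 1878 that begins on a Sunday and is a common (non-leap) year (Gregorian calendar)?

1882

Jan 1 advances by 2 weekdays after a leap year and by 1 after a common year.
1878: Jan 1 is Tuesday.
1879: Wednesday
1880: Thursday (leap)
1881: Saturday
1882: Sunday
1882 begins on a Sunday and is a common year.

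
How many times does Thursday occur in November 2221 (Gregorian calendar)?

5

November 2221 has 30 days and begins on Thursday.
The first Thursday is November 1.
Thursdays fall on 1, 8, 15, 22, 29 — that's 5.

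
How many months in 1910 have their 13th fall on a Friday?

Check the 13th of each month of 1910: Jan 13: Thu, Feb 13: Sun, Mar 13: Sun, Apr 13: Wed, May 13: Fri, Jun 13: Mon, Jul 13: Wed, Aug 13: Sat, Sep 13: Tue, Oct 13: Thu, Nov 13: Sun, Dec 13: Tue.
Friday occurs in May — 1 month.

1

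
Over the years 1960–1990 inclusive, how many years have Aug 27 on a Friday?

Track Aug 27's weekday year by year (advancing +1, or +2 across a Feb 29):
  1960: Sat  1961: Sun (+1)  1962: Mon (+1)  1963: Tue (+1)  1964: Thu (+2)
  1965: Fri (+1) ✓  1966: Sat (+1)  1967: Sun (+1)  1968: Tue (+2)  1969: Wed (+1)
  1970: Thu (+1)  1971: Fri (+1) ✓  1972: Sun (+2)  1973: Mon (+1)  … (3 more years) …
  1977: Sat (+1)  1978: Sun (+1)  1979: Mon (+1)  1980: Wed (+2)  1981: Thu (+1)
  1982: Fri (+1) ✓  1983: Sat (+1)  1984: Mon (+2)  1985: Tue (+1)  1986: Wed (+1)
  1987: Thu (+1)  1988: Sat (+2)  1989: Sun (+1)  1990: Mon (+1)
Friday years: 1965, 1971, 1976, 1982 — 4 in total.

4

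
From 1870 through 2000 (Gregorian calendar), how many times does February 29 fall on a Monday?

Leap years in 1870–2000: 32 of them.
Feb 29 weekday advances by 5 (mod 7) from one leap year to the next four years later (or differs when a century non-leap intervenes).
Leap-day weekdays: 1872:Thu 1876:Tue 1880:Sun 1884:Fri 1888:Wed 1892:Mon✓ 1896:Sat 1904:Mon✓ 1908:Sat 1912:Thu 1916:Tue 1920:Sun 1924:Fri …(6 more)… 1952:Fri 1956:Wed 1960:Mon✓ 1964:Sat 1968:Thu 1972:Tue 1976:Sun 1980:Fri 1984:Wed 1988:Mon✓ 1992:Sat 1996:Thu 2000:Tue
Monday: 1892, 1904, 1932, 1960, 1988 → 5.

5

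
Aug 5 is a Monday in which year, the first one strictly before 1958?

From one year to the next, a fixed date's weekday advances by 1, or by 2 when a Feb 29 lies between the two dates.
1958: August 5 is Tuesday.
1957: Monday (−1)
Aug 5 falls on a Monday in 1957.

1957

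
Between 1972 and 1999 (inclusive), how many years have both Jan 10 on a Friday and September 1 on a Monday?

Check each year's weekday for Jan 10 and September 1:
  1972: Mon/Fri  1973: Wed/Sat  1974: Thu/Sun  1975: Fri/Mon ✓  1976: Sat/Wed  1977: Mon/Thu  1978: Tue/Fri  1979: Wed/Sat  1980: Thu/Mon  1981: Sat/Tue  1982: Sun/Wed  1983: Mon/Thu  1984: Tue/Sat  1985: Thu/Sun  1986: Fri/Mon ✓  1987: Sat/Tue  1988: Sun/Thu  1989: Tue/Fri  1990: Wed/Sat  1991: Thu/Sun  1992: Fri/Tue  1993: Sun/Wed  1994: Mon/Thu  1995: Tue/Fri  1996: Wed/Sun  1997: Fri/Mon ✓  1998: Sat/Tue  1999: Sun/Wed
Both conditions hold in: 1975, 1986, 1997 — 3.

3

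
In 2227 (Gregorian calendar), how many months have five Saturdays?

4

A month of length L has five Saturdays iff its first Saturday is on day ≤ L−28 (so day 1–3 in a 31-day month, 1–2 in a 30-day month, day 1 in a leap February).
Checking each month of 2227: Jan starts Mon (31d); Feb starts Thu (28d); Mar starts Thu (31d) ✓; Apr starts Sun (30d); May starts Tue (31d); Jun starts Fri (30d) ✓; Jul starts Sun (31d); Aug starts Wed (31d); Sep starts Sat (30d) ✓; Oct starts Mon (31d); Nov starts Thu (30d); Dec starts Sat (31d) ✓.
Five-Saturday months: March, June, September, December → 4.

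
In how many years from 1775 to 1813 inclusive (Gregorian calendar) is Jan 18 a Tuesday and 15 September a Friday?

1

Check each year's weekday for Jan 18 and 15 September:
  1775: Wed/Fri  1776: Thu/Sun  1777: Sat/Mon  1778: Sun/Tue  1779: Mon/Wed  1780: Tue/Fri ✓  1781: Thu/Sat  1782: Fri/Sun  1783: Sat/Mon  1784: Sun/Wed  1785: Tue/Thu  1786: Wed/Fri  1787: Thu/Sat  1788: Fri/Mon  …(11 more)…  1800: Sat/Mon  1801: Sun/Tue  1802: Mon/Wed  1803: Tue/Thu  1804: Wed/Sat  1805: Fri/Sun  1806: Sat/Mon  1807: Sun/Tue  1808: Mon/Thu  1809: Wed/Fri  1810: Thu/Sat  1811: Fri/Sun  1812: Sat/Tue  1813: Mon/Wed
Both conditions hold in: 1780 — 1.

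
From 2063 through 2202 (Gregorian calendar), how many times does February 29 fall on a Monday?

5

Leap years in 2063–2202: 33 of them.
Feb 29 weekday advances by 5 (mod 7) from one leap year to the next four years later (or differs when a century non-leap intervenes).
Leap-day weekdays: 2064:Fri 2068:Wed 2072:Mon✓ 2076:Sat 2080:Thu 2084:Tue 2088:Sun 2092:Fri 2096:Wed 2104:Fri 2108:Wed 2112:Mon✓ 2116:Sat …(7 more)… 2148:Thu 2152:Tue 2156:Sun 2160:Fri 2164:Wed 2168:Mon✓ 2172:Sat 2176:Thu 2180:Tue 2184:Sun 2188:Fri 2192:Wed 2196:Mon✓
Monday: 2072, 2112, 2140, 2168, 2196 → 5.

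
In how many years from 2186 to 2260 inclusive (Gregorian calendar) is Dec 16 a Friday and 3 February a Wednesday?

Check each year's weekday for Dec 16 and 3 February:
  2186: Sat/Fri  2187: Sun/Sat  2188: Tue/Sun  2189: Wed/Tue  2190: Thu/Wed  2191: Fri/Thu  2192: Sun/Fri  2193: Mon/Sun  2194: Tue/Mon  2195: Wed/Tue  2196: Fri/Wed ✓  2197: Sat/Fri  2198: Sun/Sat  2199: Mon/Sun  …(47 more)…  2247: Thu/Wed  2248: Sat/Thu  2249: Sun/Sat  2250: Mon/Sun  2251: Tue/Mon  2252: Thu/Tue  2253: Fri/Thu  2254: Sat/Fri  2255: Sun/Sat  2256: Tue/Sun  2257: Wed/Tue  2258: Thu/Wed  2259: Fri/Thu  2260: Sun/Fri
Both conditions hold in: 2196, 2208, 2236 — 3.

3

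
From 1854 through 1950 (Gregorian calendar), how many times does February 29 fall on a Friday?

Leap years in 1854–1950: 23 of them.
Feb 29 weekday advances by 5 (mod 7) from one leap year to the next four years later (or differs when a century non-leap intervenes).
Leap-day weekdays: 1856:Fri✓ 1860:Wed 1864:Mon 1868:Sat 1872:Thu 1876:Tue 1880:Sun 1884:Fri✓ 1888:Wed 1892:Mon 1896:Sat 1904:Mon 1908:Sat 1912:Thu 1916:Tue 1920:Sun 1924:Fri✓ 1928:Wed 1932:Mon 1936:Sat 1940:Thu 1944:Tue 1948:Sun
Friday: 1856, 1884, 1924 → 3.

3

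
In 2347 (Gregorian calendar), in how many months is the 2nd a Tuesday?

Check the 2nd of each month of 2347: Jan 2: Thu, Feb 2: Sun, Mar 2: Sun, Apr 2: Wed, May 2: Fri, Jun 2: Mon, Jul 2: Wed, Aug 2: Sat, Sep 2: Tue, Oct 2: Thu, Nov 2: Sun, Dec 2: Tue.
Tuesday occurs in September, December — 2 months.

2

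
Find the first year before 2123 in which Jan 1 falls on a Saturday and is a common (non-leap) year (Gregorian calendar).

2118

Jan 1 advances by 2 weekdays after a leap year and by 1 after a common year.
2123: Jan 1 is Friday.
2122: Thursday
2121: Wednesday
2120: Monday (leap)
2119: Sunday
2118: Saturday
2118 begins on a Saturday and is a common year.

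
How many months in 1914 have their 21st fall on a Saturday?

Check the 21st of each month of 1914: Jan 21: Wed, Feb 21: Sat, Mar 21: Sat, Apr 21: Tue, May 21: Thu, Jun 21: Sun, Jul 21: Tue, Aug 21: Fri, Sep 21: Mon, Oct 21: Wed, Nov 21: Sat, Dec 21: Mon.
Saturday occurs in February, March, November — 3 months.

3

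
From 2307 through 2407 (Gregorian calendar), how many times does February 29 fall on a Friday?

3

Leap years in 2307–2407: 25 of them.
Feb 29 weekday advances by 5 (mod 7) from one leap year to the next four years later (or differs when a century non-leap intervenes).
Leap-day weekdays: 2308:Sat 2312:Thu 2316:Tue 2320:Sun 2324:Fri✓ 2328:Wed 2332:Mon 2336:Sat 2340:Thu 2344:Tue 2348:Sun 2352:Fri✓ 2356:Wed 2360:Mon 2364:Sat 2368:Thu 2372:Tue 2376:Sun 2380:Fri✓ 2384:Wed 2388:Mon 2392:Sat 2396:Thu 2400:Tue 2404:Sun
Friday: 2324, 2352, 2380 → 3.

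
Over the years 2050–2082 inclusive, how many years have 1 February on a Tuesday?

Track 1 February's weekday year by year (advancing +1, or +2 across a Feb 29):
  2050: Tue ✓  2051: Wed (+1)  2052: Thu (+1)  2053: Sat (+2)  2054: Sun (+1)
  2055: Mon (+1)  2056: Tue (+1) ✓  2057: Thu (+2)  2058: Fri (+1)  2059: Sat (+1)
  2060: Sun (+1)  2061: Tue (+2) ✓  2062: Wed (+1)  2063: Thu (+1)  … (5 more years) …
  2069: Fri (+2)  2070: Sat (+1)  2071: Sun (+1)  2072: Mon (+1)  2073: Wed (+2)
  2074: Thu (+1)  2075: Fri (+1)  2076: Sat (+1)  2077: Mon (+2)  2078: Tue (+1) ✓
  2079: Wed (+1)  2080: Thu (+1)  2081: Sat (+2)  2082: Sun (+1)
Tuesday years: 2050, 2056, 2061, 2067, 2078 — 5 in total.

5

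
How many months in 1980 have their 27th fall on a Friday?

Check the 27th of each month of 1980: Jan 27: Sun, Feb 27: Wed, Mar 27: Thu, Apr 27: Sun, May 27: Tue, Jun 27: Fri, Jul 27: Sun, Aug 27: Wed, Sep 27: Sat, Oct 27: Mon, Nov 27: Thu, Dec 27: Sat.
Friday occurs in June — 1 month.

1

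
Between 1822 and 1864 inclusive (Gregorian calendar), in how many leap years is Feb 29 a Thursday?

1

Leap years in 1822–1864: 11 of them.
Feb 29 weekday advances by 5 (mod 7) from one leap year to the next four years later (or differs when a century non-leap intervenes).
Leap-day weekdays: 1824:Sun 1828:Fri 1832:Wed 1836:Mon 1840:Sat 1844:Thu✓ 1848:Tue 1852:Sun 1856:Fri 1860:Wed 1864:Mon
Thursday: 1844 → 1.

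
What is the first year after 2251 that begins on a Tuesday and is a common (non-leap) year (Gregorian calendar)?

Jan 1 advances by 2 weekdays after a leap year and by 1 after a common year.
2251: Jan 1 is Wednesday.
2252: Thursday (leap)
2253: Saturday
2254: Sunday
2255: Monday
2256: Tuesday (leap)
2257: Thursday
2258: Friday
2259: Saturday
2260: Sunday (leap)
2261: Tuesday
2261 begins on a Tuesday and is a common year.

2261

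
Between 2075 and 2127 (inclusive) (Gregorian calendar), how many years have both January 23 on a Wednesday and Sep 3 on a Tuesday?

Check each year's weekday for January 23 and Sep 3:
  2075: Wed/Tue ✓  2076: Thu/Thu  2077: Sat/Fri  2078: Sun/Sat  2079: Mon/Sun  2080: Tue/Tue  2081: Thu/Wed  2082: Fri/Thu  2083: Sat/Fri  2084: Sun/Sun  2085: Tue/Mon  2086: Wed/Tue ✓  2087: Thu/Wed  2088: Fri/Fri  …(25 more)…  2114: Tue/Mon  2115: Wed/Tue ✓  2116: Thu/Thu  2117: Sat/Fri  2118: Sun/Sat  2119: Mon/Sun  2120: Tue/Tue  2121: Thu/Wed  2122: Fri/Thu  2123: Sat/Fri  2124: Sun/Sun  2125: Tue/Mon  2126: Wed/Tue ✓  2127: Thu/Wed
Both conditions hold in: 2075, 2086, 2097, 2109, 2115, 2126 — 6.

6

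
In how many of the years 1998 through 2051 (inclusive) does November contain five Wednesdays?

November has 30 days; it has five Wednesdays when Wednesday falls among the first (month-length − 28) days — i.e. when November 1 is one of Wednesday/Tuesday.
November 1 by year: 1998:Sun 1999:Mon 2000:Wed✓ 2001:Thu 2002:Fri 2003:Sat 2004:Mon 2005:Tue✓ 2006:Wed✓ 2007:Thu 2008:Sat 2009:Sun 2010:Mon 2011:Tue✓ 2012:Thu …(24 more)… 2037:Sun 2038:Mon 2039:Tue✓ 2040:Thu 2041:Fri 2042:Sat 2043:Sun 2044:Tue✓ 2045:Wed✓ 2046:Thu 2047:Fri 2048:Sun 2049:Mon 2050:Tue✓ 2051:Wed✓
Years with five Wednesdays: 2000, 2005, 2006, 2011, 2016, 2017, 2022, 2023, 2028, 2033, 2034, 2039, 2044, 2045, 2050, 2051 → 16.

16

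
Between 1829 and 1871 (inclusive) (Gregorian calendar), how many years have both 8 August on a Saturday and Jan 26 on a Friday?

0

Check each year's weekday for 8 August and Jan 26:
  1829: Sat/Mon  1830: Sun/Tue  1831: Mon/Wed  1832: Wed/Thu  1833: Thu/Sat  1834: Fri/Sun  1835: Sat/Mon  1836: Mon/Tue  1837: Tue/Thu  1838: Wed/Fri  1839: Thu/Sat  1840: Sat/Sun  1841: Sun/Tue  1842: Mon/Wed  …(15 more)…  1858: Sun/Tue  1859: Mon/Wed  1860: Wed/Thu  1861: Thu/Sat  1862: Fri/Sun  1863: Sat/Mon  1864: Mon/Tue  1865: Tue/Thu  1866: Wed/Fri  1867: Thu/Sat  1868: Sat/Sun  1869: Sun/Tue  1870: Mon/Wed  1871: Tue/Thu
Both conditions hold in: no year — 0.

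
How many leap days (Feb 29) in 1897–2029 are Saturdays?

Leap years in 1897–2029: 32 of them.
Feb 29 weekday advances by 5 (mod 7) from one leap year to the next four years later (or differs when a century non-leap intervenes).
Leap-day weekdays: 1904:Mon 1908:Sat✓ 1912:Thu 1916:Tue 1920:Sun 1924:Fri 1928:Wed 1932:Mon 1936:Sat✓ 1940:Thu 1944:Tue 1948:Sun 1952:Fri …(6 more)… 1980:Fri 1984:Wed 1988:Mon 1992:Sat✓ 1996:Thu 2000:Tue 2004:Sun 2008:Fri 2012:Wed 2016:Mon 2020:Sat✓ 2024:Thu 2028:Tue
Saturday: 1908, 1936, 1964, 1992, 2020 → 5.

5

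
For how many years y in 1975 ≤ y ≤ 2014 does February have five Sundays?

February has 28 days (29 in leap years); it has five Sundays when Sunday falls among the first (month-length − 28) days — i.e. when February 1 is Sunday in a leap year (never in a common year).
February 1 by year: 1975:Sat 1976:Sun✓ 1977:Tue 1978:Wed 1979:Thu 1980:Fri 1981:Sun 1982:Mon 1983:Tue 1984:Wed 1985:Fri 1986:Sat 1987:Sun 1988:Mon 1989:Wed …(10 more)… 2000:Tue 2001:Thu 2002:Fri 2003:Sat 2004:Sun✓ 2005:Tue 2006:Wed 2007:Thu 2008:Fri 2009:Sun 2010:Mon 2011:Tue 2012:Wed 2013:Fri 2014:Sat
Years with five Sundays: 1976, 2004 → 2.

2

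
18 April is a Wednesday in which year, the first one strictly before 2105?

2103

From one year to the next, a fixed date's weekday advances by 1, or by 2 when a Feb 29 lies between the two dates.
2105: April 18 is Saturday.
2104: Friday (−1)
2103: Wednesday (−2)
18 April falls on a Wednesday in 2103.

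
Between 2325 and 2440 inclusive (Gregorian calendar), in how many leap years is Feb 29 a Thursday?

4

Leap years in 2325–2440: 29 of them.
Feb 29 weekday advances by 5 (mod 7) from one leap year to the next four years later (or differs when a century non-leap intervenes).
Leap-day weekdays: 2328:Wed 2332:Mon 2336:Sat 2340:Thu✓ 2344:Tue 2348:Sun 2352:Fri 2356:Wed 2360:Mon 2364:Sat 2368:Thu✓ 2372:Tue 2376:Sun …(3 more)… 2392:Sat 2396:Thu✓ 2400:Tue 2404:Sun 2408:Fri 2412:Wed 2416:Mon 2420:Sat 2424:Thu✓ 2428:Tue 2432:Sun 2436:Fri 2440:Wed
Thursday: 2340, 2368, 2396, 2424 → 4.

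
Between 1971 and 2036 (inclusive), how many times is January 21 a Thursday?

9

Track January 21's weekday year by year (advancing +1, or +2 across a Feb 29):
  1971: Thu ✓  1972: Fri (+1)  1973: Sun (+2)  1974: Mon (+1)  1975: Tue (+1)
  1976: Wed (+1)  1977: Fri (+2)  1978: Sat (+1)  1979: Sun (+1)  1980: Mon (+1)
  1981: Wed (+2)  1982: Thu (+1) ✓  1983: Fri (+1)  1984: Sat (+1)  … (38 more years) …
  2023: Sat (+1)  2024: Sun (+1)  2025: Tue (+2)  2026: Wed (+1)  2027: Thu (+1) ✓
  2028: Fri (+1)  2029: Sun (+2)  2030: Mon (+1)  2031: Tue (+1)  2032: Wed (+1)
  2033: Fri (+2)  2034: Sat (+1)  2035: Sun (+1)  2036: Mon (+1)
Thursday years: 1971, 1982, 1988, 1993, 1999, 2010, 2016, 2021, 2027 — 9 in total.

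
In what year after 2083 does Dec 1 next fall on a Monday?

From one year to the next, a fixed date's weekday advances by 1, or by 2 when a Feb 29 lies between the two dates.
2083: December 1 is Wednesday.
2084: Friday (+2)
2085: Saturday (+1)
2086: Sunday (+1)
2087: Monday (+1)
Dec 1 falls on a Monday in 2087.

2087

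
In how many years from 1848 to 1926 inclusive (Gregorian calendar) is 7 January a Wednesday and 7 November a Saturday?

Check each year's weekday for 7 January and 7 November:
  1848: Fri/Tue  1849: Sun/Wed  1850: Mon/Thu  1851: Tue/Fri  1852: Wed/Sun  1853: Fri/Mon  1854: Sat/Tue  1855: Sun/Wed  1856: Mon/Fri  1857: Wed/Sat ✓  1858: Thu/Sun  1859: Fri/Mon  1860: Sat/Wed  1861: Mon/Thu  …(51 more)…  1913: Tue/Fri  1914: Wed/Sat ✓  1915: Thu/Sun  1916: Fri/Tue  1917: Sun/Wed  1918: Mon/Thu  1919: Tue/Fri  1920: Wed/Sun  1921: Fri/Mon  1922: Sat/Tue  1923: Sun/Wed  1924: Mon/Fri  1925: Wed/Sat ✓  1926: Thu/Sun
Both conditions hold in: 1857, 1863, 1874, 1885, 1891, 1903, 1914, 1925 — 8.

8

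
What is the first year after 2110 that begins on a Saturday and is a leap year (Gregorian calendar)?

2124

Jan 1 advances by 2 weekdays after a leap year and by 1 after a common year.
2110: Jan 1 is Wednesday.
2111: Thursday
2112: Friday (leap)
2113: Sunday
2114: Monday
2115: Tuesday
2116: Wednesday (leap)
2117: Friday
2118: Saturday
2119: Sunday
2120: Monday (leap)
2121: Wednesday
2122: Thursday
2123: Friday
2124: Saturday (leap)
2124 begins on a Saturday and is a leap year.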